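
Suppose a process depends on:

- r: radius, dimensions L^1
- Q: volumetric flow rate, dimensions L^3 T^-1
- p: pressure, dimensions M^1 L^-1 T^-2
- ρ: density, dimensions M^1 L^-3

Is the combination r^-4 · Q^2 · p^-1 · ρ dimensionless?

Sum the exponent of each base dimension across the product:
  M: −4·[r]_M + 2·[Q]_M − [p]_M + [ρ]_M = −4·(0) + 2·(0) − (1) + (1) = 0
  L: −4·[r]_L + 2·[Q]_L − [p]_L + [ρ]_L = −4·(1) + 2·(3) − (-1) + (-3) = 0
  T: −4·[r]_T + 2·[Q]_T − [p]_T + [ρ]_T = −4·(0) + 2·(-1) − (-2) + (0) = 0
  Θ: −4·[r]_Θ + 2·[Q]_Θ − [p]_Θ + [ρ]_Θ = −4·(0) + 2·(0) − (0) + (0) = 0
All base exponents vanish — dimensionless.

yes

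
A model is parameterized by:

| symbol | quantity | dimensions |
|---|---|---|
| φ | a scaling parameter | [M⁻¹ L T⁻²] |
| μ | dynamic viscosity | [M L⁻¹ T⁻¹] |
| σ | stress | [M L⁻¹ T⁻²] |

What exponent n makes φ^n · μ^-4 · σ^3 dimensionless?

-1

Balance the M exponent: (-1)·n from φ, plus −4·(1) + 3·(1) = -1 from the rest, must sum to zero.
−n − 1 = 0, so n = -1.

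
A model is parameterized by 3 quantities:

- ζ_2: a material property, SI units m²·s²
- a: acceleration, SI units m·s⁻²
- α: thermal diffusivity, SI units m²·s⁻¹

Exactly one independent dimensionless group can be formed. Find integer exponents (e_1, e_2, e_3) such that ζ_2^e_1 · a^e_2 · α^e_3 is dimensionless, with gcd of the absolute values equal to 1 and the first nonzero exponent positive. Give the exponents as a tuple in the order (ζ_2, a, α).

L: e_1·(2) + e_2·(1) + e_3·(2) = 0
T: e_1·(2) + e_2·(-2) + e_3·(-1) = 0
Solving this homogeneous linear system for the smallest-integer solution (first nonzero entry positive) gives (1, 2, -2).

(1, 2, -2)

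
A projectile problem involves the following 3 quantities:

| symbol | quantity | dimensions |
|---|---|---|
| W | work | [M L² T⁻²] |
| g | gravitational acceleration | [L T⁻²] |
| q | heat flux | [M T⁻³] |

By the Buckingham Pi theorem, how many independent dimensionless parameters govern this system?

There are 3 variables and 3 base dimensions (M, L, T).
The dimension matrix has rank 3.
Independent dimensionless groups: 3 − 3 = 0.

0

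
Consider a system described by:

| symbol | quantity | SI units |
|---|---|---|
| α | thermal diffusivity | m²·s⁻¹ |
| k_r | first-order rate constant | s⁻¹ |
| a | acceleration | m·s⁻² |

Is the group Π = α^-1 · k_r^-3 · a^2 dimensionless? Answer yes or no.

Sum the exponent of each base dimension across the product:
  M: −[α]_M − 3·[k_r]_M + 2·[a]_M = −(0) − 3·(0) + 2·(0) = 0
  L: −[α]_L − 3·[k_r]_L + 2·[a]_L = −(2) − 3·(0) + 2·(1) = 0
  T: −[α]_T − 3·[k_r]_T + 2·[a]_T = −(-1) − 3·(-1) + 2·(-2) = 0
All base exponents vanish — dimensionless.

yes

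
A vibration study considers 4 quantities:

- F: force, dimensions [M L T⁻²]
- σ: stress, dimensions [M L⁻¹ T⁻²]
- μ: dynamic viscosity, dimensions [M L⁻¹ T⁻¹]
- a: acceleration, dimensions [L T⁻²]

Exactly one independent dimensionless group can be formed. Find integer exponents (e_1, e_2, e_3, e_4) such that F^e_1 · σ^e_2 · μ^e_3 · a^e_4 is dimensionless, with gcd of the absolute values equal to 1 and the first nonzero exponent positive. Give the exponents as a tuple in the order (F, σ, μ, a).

(1, 3, -4, -2)

M: e_1·(1) + e_2·(1) + e_3·(1) + e_4·(0) = 0
L: e_1·(1) + e_2·(-1) + e_3·(-1) + e_4·(1) = 0
T: e_1·(-2) + e_2·(-2) + e_3·(-1) + e_4·(-2) = 0
Solving this homogeneous linear system for the smallest-integer solution (first nonzero entry positive) gives (1, 3, -4, -2).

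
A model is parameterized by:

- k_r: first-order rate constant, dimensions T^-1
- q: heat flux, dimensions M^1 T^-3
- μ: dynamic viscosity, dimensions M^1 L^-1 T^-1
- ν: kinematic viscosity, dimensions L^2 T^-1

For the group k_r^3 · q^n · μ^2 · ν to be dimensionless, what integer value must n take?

Balance the M exponent: (1)·n from q, plus 3·(0) + 2·(1) + (0) = 2 from the rest, must sum to zero.
n + 2 = 0, so n = -2.

-2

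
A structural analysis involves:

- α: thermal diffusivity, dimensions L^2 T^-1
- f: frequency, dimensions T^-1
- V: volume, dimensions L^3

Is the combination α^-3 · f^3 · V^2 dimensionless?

Sum the exponent of each base dimension across the product:
  M: −3·[α]_M + 3·[f]_M + 2·[V]_M = −3·(0) + 3·(0) + 2·(0) = 0
  L: −3·[α]_L + 3·[f]_L + 2·[V]_L = −3·(2) + 3·(0) + 2·(3) = 0
  T: −3·[α]_T + 3·[f]_T + 2·[V]_T = −3·(-1) + 3·(-1) + 2·(0) = 0
All base exponents vanish — dimensionless.

yes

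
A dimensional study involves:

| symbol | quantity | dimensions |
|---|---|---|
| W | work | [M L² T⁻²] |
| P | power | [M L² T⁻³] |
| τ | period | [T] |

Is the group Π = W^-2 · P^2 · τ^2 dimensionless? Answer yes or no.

Sum the exponent of each base dimension across the product:
  M: −2·[W]_M + 2·[P]_M + 2·[τ]_M = −2·(1) + 2·(1) + 2·(0) = 0
  L: −2·[W]_L + 2·[P]_L + 2·[τ]_L = −2·(2) + 2·(2) + 2·(0) = 0
  T: −2·[W]_T + 2·[P]_T + 2·[τ]_T = −2·(-2) + 2·(-3) + 2·(1) = 0
  N: −2·[W]_N + 2·[P]_N + 2·[τ]_N = −2·(0) + 2·(0) + 2·(0) = 0
All base exponents vanish — dimensionless.

yes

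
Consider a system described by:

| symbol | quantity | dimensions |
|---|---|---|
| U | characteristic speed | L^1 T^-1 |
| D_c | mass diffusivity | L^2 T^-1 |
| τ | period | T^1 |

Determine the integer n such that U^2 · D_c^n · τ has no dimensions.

Balance the L exponent: (2)·n from D_c, plus 2·(1) + (0) = 2 from the rest, must sum to zero.
2n + 2 = 0, so n = -1.

-1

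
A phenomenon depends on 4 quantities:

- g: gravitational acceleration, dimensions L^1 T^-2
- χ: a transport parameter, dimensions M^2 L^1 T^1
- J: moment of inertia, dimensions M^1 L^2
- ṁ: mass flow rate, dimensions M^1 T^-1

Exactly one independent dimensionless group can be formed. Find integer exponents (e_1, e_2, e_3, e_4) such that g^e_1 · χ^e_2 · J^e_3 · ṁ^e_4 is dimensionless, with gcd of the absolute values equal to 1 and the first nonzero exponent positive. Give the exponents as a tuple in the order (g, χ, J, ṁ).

M: e_1·(0) + e_2·(2) + e_3·(1) + e_4·(1) = 0
L: e_1·(1) + e_2·(1) + e_3·(2) + e_4·(0) = 0
T: e_1·(-2) + e_2·(1) + e_3·(0) + e_4·(-1) = 0
Solving this homogeneous linear system for the smallest-integer solution (first nonzero entry positive) gives (1, 1, -1, -1).

(1, 1, -1, -1)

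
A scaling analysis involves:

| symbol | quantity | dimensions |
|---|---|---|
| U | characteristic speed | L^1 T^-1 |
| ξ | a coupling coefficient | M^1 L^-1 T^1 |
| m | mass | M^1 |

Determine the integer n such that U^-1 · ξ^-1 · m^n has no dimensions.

Balance the M exponent: (1)·n from m, plus −(0) − (1) = -1 from the rest, must sum to zero.
n − 1 = 0, so n = 1.

1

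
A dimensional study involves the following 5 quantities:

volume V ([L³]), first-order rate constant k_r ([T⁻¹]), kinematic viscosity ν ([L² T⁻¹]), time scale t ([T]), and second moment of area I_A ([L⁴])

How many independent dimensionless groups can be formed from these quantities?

3

There are 5 variables and 2 base dimensions (L, T).
The dimension matrix has rank 2.
Independent dimensionless groups: 5 − 2 = 3.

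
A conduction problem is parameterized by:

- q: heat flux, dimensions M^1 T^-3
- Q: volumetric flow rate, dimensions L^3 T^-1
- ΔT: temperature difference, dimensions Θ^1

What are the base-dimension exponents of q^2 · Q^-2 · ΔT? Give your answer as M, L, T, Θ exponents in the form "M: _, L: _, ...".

Collect each base-dimension exponent across the product:
  M: 2·(1) − 2·(0) + (0) = 2
  L: 2·(0) − 2·(3) + (0) = -6
  T: 2·(-3) − 2·(-1) + (0) = -4
  Θ: 2·(0) − 2·(0) + (1) = 1
So the dimensions are [M² L⁻⁶ T⁻⁴ Θ].

M: 2, L: -6, T: -4, Θ: 1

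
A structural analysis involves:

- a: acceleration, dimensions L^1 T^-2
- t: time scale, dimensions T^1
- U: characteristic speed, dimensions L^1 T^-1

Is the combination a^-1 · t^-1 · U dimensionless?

Sum the exponent of each base dimension across the product:
  M: −[a]_M − [t]_M + [U]_M = −(0) − (0) + (0) = 0
  L: −[a]_L − [t]_L + [U]_L = −(1) − (0) + (1) = 0
  T: −[a]_T − [t]_T + [U]_T = −(-2) − (1) + (-1) = 0
All base exponents vanish — dimensionless.

yes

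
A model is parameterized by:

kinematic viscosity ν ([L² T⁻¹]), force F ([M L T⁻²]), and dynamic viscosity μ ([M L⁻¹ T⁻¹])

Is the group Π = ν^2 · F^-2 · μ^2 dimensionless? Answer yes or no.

yes

Sum the exponent of each base dimension across the product:
  M: 2·[ν]_M − 2·[F]_M + 2·[μ]_M = 2·(0) − 2·(1) + 2·(1) = 0
  L: 2·[ν]_L − 2·[F]_L + 2·[μ]_L = 2·(2) − 2·(1) + 2·(-1) = 0
  T: 2·[ν]_T − 2·[F]_T + 2·[μ]_T = 2·(-1) − 2·(-2) + 2·(-1) = 0
  Θ: 2·[ν]_Θ − 2·[F]_Θ + 2·[μ]_Θ = 2·(0) − 2·(0) + 2·(0) = 0
All base exponents vanish — dimensionless.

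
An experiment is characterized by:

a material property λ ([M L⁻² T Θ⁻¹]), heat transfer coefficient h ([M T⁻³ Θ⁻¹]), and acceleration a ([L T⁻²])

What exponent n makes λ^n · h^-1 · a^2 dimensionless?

1

Balance the M exponent: (1)·n from λ, plus −(1) + 2·(0) = -1 from the rest, must sum to zero.
n − 1 = 0, so n = 1.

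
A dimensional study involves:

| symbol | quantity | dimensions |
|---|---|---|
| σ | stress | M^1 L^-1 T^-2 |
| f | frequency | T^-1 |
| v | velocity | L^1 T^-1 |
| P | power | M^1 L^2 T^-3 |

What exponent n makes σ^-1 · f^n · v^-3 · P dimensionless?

Balance the T exponent: (-1)·n from f, plus −(-2) − 3·(-1) + (-3) = 2 from the rest, must sum to zero.
−n + 2 = 0, so n = 2.

2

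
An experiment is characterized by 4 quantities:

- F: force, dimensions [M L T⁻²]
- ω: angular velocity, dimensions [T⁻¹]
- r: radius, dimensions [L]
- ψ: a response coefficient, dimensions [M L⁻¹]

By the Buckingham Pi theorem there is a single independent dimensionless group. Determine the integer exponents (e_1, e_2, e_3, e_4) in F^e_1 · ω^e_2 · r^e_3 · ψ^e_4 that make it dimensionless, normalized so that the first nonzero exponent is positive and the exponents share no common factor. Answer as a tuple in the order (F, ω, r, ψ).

(1, -2, -2, -1)

M: e_1·(1) + e_2·(0) + e_3·(0) + e_4·(1) = 0
L: e_1·(1) + e_2·(0) + e_3·(1) + e_4·(-1) = 0
T: e_1·(-2) + e_2·(-1) + e_3·(0) + e_4·(0) = 0
Solving this homogeneous linear system for the smallest-integer solution (first nonzero entry positive) gives (1, -2, -2, -1).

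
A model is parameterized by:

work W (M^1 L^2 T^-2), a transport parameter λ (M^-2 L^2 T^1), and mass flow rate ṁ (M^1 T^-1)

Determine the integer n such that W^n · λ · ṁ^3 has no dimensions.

-1

Balance the M exponent: (1)·n from W, plus (-2) + 3·(1) = 1 from the rest, must sum to zero.
n + 1 = 0, so n = -1.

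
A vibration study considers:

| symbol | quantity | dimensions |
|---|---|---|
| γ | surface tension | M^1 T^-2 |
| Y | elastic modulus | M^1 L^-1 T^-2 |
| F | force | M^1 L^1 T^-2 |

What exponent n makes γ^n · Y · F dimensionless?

-2

Balance the M exponent: (1)·n from γ, plus (1) + (1) = 2 from the rest, must sum to zero.
n + 2 = 0, so n = -2.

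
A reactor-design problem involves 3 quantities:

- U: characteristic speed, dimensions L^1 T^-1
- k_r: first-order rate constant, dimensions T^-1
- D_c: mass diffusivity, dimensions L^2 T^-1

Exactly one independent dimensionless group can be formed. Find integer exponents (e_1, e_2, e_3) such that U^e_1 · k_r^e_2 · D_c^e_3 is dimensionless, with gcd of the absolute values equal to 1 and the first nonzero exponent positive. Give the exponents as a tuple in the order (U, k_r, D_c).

L: e_1·(1) + e_2·(0) + e_3·(2) = 0
T: e_1·(-1) + e_2·(-1) + e_3·(-1) = 0
Solving this homogeneous linear system for the smallest-integer solution (first nonzero entry positive) gives (2, -1, -1).

(2, -1, -1)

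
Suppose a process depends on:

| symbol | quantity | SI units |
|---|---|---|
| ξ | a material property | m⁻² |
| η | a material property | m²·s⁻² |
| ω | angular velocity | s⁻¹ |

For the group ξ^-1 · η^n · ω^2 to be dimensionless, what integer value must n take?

Balance the L exponent: (2)·n from η, plus −(-2) + 2·(0) = 2 from the rest, must sum to zero.
2n + 2 = 0, so n = -1.

-1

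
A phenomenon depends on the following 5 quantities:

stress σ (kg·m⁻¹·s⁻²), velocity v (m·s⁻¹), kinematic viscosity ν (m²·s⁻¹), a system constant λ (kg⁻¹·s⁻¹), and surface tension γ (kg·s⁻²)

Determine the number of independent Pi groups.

2

There are 5 variables and 3 base dimensions (M, L, T).
The dimension matrix has rank 3.
Independent dimensionless groups: 5 − 3 = 2.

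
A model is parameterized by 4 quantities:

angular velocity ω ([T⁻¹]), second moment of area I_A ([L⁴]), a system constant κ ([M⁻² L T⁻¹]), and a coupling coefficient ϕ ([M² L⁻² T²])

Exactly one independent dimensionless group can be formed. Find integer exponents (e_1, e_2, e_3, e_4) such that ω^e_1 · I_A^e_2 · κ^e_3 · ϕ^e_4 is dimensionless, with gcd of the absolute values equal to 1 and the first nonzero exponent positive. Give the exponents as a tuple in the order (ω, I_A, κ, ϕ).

(4, 1, 4, 4)

M: e_1·(0) + e_2·(0) + e_3·(-2) + e_4·(2) = 0
L: e_1·(0) + e_2·(4) + e_3·(1) + e_4·(-2) = 0
T: e_1·(-1) + e_2·(0) + e_3·(-1) + e_4·(2) = 0
Solving this homogeneous linear system for the smallest-integer solution (first nonzero entry positive) gives (4, 1, 4, 4).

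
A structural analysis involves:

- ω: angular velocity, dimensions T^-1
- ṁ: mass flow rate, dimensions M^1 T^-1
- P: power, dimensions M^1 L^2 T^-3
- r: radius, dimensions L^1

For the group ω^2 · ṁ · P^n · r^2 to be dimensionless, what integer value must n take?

Balance the M exponent: (1)·n from P, plus 2·(0) + (1) + 2·(0) = 1 from the rest, must sum to zero.
n + 1 = 0, so n = -1.

-1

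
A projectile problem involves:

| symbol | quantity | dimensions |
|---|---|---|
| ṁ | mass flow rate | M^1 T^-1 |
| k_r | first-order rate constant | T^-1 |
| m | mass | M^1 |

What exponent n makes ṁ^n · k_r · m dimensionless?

-1

Balance the M exponent: (1)·n from ṁ, plus (0) + (1) = 1 from the rest, must sum to zero.
n + 1 = 0, so n = -1.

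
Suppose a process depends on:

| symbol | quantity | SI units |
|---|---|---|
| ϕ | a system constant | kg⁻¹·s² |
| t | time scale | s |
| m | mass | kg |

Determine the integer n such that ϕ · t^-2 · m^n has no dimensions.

Balance the M exponent: (1)·n from m, plus (-1) − 2·(0) = -1 from the rest, must sum to zero.
n − 1 = 0, so n = 1.

1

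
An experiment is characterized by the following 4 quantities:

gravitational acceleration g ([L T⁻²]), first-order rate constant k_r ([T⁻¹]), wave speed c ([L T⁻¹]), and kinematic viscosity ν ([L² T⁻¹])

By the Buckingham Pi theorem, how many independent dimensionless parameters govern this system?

2

There are 4 variables and 2 base dimensions (L, T).
The dimension matrix has rank 2.
Independent dimensionless groups: 4 − 2 = 2.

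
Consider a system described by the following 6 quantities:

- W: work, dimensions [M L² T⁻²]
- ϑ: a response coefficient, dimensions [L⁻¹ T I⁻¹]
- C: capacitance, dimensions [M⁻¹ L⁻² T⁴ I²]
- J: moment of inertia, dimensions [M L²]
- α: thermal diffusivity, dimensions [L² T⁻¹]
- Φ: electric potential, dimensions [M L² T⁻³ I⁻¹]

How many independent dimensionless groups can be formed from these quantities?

There are 6 variables and 4 base dimensions (M, L, T, I).
The dimension matrix has rank 4.
Independent dimensionless groups: 6 − 4 = 2.

2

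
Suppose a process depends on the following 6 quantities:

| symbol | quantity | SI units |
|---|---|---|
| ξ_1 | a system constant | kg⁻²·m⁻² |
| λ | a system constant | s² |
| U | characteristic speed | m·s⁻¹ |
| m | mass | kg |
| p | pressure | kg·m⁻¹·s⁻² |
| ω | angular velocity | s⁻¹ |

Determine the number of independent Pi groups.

3

There are 6 variables and 3 base dimensions (M, L, T).
The dimension matrix has rank 3.
Independent dimensionless groups: 6 − 3 = 3.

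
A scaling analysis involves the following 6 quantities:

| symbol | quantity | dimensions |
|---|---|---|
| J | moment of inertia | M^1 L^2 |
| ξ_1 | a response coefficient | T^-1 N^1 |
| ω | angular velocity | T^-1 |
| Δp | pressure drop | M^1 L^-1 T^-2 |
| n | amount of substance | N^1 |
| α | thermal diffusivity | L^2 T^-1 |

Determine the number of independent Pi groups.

There are 6 variables and 4 base dimensions (M, L, T, N).
The dimension matrix has rank 4.
Independent dimensionless groups: 6 − 4 = 2.

2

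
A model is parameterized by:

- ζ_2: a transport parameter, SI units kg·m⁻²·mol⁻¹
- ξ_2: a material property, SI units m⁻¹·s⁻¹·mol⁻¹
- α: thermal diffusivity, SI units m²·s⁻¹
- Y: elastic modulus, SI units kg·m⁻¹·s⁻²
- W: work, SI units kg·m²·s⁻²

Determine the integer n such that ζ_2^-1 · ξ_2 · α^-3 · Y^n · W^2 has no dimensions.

-1

Balance the M exponent: (1)·n from Y, plus −(1) + (0) − 3·(0) + 2·(1) = 1 from the rest, must sum to zero.
n + 1 = 0, so n = -1.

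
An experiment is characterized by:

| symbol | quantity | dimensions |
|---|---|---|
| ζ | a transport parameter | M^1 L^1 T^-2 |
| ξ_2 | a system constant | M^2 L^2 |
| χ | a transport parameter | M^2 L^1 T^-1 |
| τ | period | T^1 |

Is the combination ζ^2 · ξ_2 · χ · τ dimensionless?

Sum the exponent of each base dimension across the product:
  M: 2·[ζ]_M + [ξ_2]_M + [χ]_M + [τ]_M = 2·(1) + (2) + (2) + (0) = 6
  L: 2·[ζ]_L + [ξ_2]_L + [χ]_L + [τ]_L = 2·(1) + (2) + (1) + (0) = 5
  T: 2·[ζ]_T + [ξ_2]_T + [χ]_T + [τ]_T = 2·(-2) + (0) + (-1) + (1) = -4
Net dimensions [M⁶ L⁵ T⁻⁴] ≠ [1] — not dimensionless.

no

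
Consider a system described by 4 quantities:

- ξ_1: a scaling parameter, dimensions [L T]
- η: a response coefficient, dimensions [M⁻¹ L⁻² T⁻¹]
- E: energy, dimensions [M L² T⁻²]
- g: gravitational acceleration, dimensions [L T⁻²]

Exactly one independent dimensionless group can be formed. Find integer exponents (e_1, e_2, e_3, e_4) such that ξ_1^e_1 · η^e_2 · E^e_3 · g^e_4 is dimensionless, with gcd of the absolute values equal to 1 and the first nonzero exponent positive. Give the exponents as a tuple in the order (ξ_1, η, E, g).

M: e_1·(0) + e_2·(-1) + e_3·(1) + e_4·(0) = 0
L: e_1·(1) + e_2·(-2) + e_3·(2) + e_4·(1) = 0
T: e_1·(1) + e_2·(-1) + e_3·(-2) + e_4·(-2) = 0
Solving this homogeneous linear system for the smallest-integer solution (first nonzero entry positive) gives (1, 1, 1, -1).

(1, 1, 1, -1)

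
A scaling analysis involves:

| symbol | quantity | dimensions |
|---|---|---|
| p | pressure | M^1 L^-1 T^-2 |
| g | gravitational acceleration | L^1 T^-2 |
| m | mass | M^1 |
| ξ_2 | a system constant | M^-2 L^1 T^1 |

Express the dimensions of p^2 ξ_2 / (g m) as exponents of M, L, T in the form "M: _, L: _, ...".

Collect each base-dimension exponent across the product:
  M: 2·(1) − (0) − (1) + (-2) = -1
  L: 2·(-1) − (1) − (0) + (1) = -2
  T: 2·(-2) − (-2) − (0) + (1) = -1
So the dimensions are [M⁻¹ L⁻² T⁻¹].

M: -1, L: -2, T: -1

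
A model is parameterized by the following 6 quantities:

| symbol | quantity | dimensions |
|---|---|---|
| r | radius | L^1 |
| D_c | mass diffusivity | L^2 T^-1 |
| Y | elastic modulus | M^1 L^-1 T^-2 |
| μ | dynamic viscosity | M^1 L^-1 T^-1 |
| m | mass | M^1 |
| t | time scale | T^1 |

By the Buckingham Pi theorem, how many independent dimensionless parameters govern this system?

3

There are 6 variables and 3 base dimensions (M, L, T).
The dimension matrix has rank 3.
Independent dimensionless groups: 6 − 3 = 3.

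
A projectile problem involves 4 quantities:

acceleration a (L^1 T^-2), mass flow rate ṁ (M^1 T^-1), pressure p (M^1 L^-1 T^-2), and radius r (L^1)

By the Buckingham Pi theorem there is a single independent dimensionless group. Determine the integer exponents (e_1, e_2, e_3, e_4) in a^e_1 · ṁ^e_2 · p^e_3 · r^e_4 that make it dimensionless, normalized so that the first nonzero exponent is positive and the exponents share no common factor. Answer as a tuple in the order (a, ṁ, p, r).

(1, 2, -2, -3)

M: e_1·(0) + e_2·(1) + e_3·(1) + e_4·(0) = 0
L: e_1·(1) + e_2·(0) + e_3·(-1) + e_4·(1) = 0
T: e_1·(-2) + e_2·(-1) + e_3·(-2) + e_4·(0) = 0
Solving this homogeneous linear system for the smallest-integer solution (first nonzero entry positive) gives (1, 2, -2, -3).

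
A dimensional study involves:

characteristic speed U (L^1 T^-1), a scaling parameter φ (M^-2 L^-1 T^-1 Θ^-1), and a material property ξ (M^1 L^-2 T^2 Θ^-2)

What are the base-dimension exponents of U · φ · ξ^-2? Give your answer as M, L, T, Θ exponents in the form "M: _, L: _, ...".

Collect each base-dimension exponent across the product:
  M: (0) + (-2) − 2·(1) = -4
  L: (1) + (-1) − 2·(-2) = 4
  T: (-1) + (-1) − 2·(2) = -6
  Θ: (0) + (-1) − 2·(-2) = 3
So the dimensions are [M⁻⁴ L⁴ T⁻⁶ Θ³].

M: -4, L: 4, T: -6, Θ: 3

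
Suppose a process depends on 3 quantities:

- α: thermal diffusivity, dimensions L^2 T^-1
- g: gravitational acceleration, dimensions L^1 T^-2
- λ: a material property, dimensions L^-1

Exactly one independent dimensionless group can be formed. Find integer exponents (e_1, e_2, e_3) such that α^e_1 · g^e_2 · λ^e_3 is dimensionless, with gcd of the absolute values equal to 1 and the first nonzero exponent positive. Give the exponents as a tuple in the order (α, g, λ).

L: e_1·(2) + e_2·(1) + e_3·(-1) = 0
T: e_1·(-1) + e_2·(-2) + e_3·(0) = 0
Solving this homogeneous linear system for the smallest-integer solution (first nonzero entry positive) gives (2, -1, 3).

(2, -1, 3)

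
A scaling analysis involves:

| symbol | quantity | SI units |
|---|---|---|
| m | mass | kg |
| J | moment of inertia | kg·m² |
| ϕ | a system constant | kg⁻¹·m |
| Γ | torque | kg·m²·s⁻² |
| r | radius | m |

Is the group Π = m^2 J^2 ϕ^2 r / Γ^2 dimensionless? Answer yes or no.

Sum the exponent of each base dimension across the product:
  M: 2·[m]_M + 2·[J]_M + 2·[ϕ]_M − 2·[Γ]_M + [r]_M = 2·(1) + 2·(1) + 2·(-1) − 2·(1) + (0) = 0
  L: 2·[m]_L + 2·[J]_L + 2·[ϕ]_L − 2·[Γ]_L + [r]_L = 2·(0) + 2·(2) + 2·(1) − 2·(2) + (1) = 3
  T: 2·[m]_T + 2·[J]_T + 2·[ϕ]_T − 2·[Γ]_T + [r]_T = 2·(0) + 2·(0) + 2·(0) − 2·(-2) + (0) = 4
Net dimensions [L³ T⁴] ≠ [1] — not dimensionless.

no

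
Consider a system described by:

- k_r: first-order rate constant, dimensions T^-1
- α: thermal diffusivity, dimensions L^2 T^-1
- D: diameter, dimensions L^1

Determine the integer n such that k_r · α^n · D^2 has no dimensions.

Balance the L exponent: (2)·n from α, plus (0) + 2·(1) = 2 from the rest, must sum to zero.
2n + 2 = 0, so n = -1.

-1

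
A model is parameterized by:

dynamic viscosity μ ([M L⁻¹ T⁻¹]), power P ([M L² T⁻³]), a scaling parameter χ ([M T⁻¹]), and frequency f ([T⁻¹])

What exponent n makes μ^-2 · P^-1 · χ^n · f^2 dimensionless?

3

Balance the M exponent: (1)·n from χ, plus −2·(1) − (1) + 2·(0) = -3 from the rest, must sum to zero.
n − 3 = 0, so n = 3.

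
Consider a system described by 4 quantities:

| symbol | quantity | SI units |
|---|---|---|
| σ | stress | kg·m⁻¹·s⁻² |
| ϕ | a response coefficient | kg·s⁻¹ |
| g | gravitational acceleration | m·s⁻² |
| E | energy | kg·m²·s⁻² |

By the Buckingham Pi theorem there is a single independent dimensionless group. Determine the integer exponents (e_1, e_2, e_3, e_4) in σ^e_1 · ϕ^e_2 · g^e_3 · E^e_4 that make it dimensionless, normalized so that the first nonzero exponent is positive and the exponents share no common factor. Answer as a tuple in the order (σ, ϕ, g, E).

M: e_1·(1) + e_2·(1) + e_3·(0) + e_4·(1) = 0
L: e_1·(-1) + e_2·(0) + e_3·(1) + e_4·(2) = 0
T: e_1·(-2) + e_2·(-1) + e_3·(-2) + e_4·(-2) = 0
Solving this homogeneous linear system for the smallest-integer solution (first nonzero entry positive) gives (1, -2, -1, 1).

(1, -2, -1, 1)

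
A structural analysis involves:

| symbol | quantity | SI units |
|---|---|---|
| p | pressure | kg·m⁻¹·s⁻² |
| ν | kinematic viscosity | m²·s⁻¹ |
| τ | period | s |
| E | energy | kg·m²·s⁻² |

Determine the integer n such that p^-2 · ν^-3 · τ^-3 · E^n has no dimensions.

Balance the M exponent: (1)·n from E, plus −2·(1) − 3·(0) − 3·(0) = -2 from the rest, must sum to zero.
n − 2 = 0, so n = 2.

2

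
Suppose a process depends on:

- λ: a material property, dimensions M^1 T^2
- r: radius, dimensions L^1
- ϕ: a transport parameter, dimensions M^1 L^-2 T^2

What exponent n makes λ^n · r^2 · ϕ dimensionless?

-1

Balance the M exponent: (1)·n from λ, plus 2·(0) + (1) = 1 from the rest, must sum to zero.
n + 1 = 0, so n = -1.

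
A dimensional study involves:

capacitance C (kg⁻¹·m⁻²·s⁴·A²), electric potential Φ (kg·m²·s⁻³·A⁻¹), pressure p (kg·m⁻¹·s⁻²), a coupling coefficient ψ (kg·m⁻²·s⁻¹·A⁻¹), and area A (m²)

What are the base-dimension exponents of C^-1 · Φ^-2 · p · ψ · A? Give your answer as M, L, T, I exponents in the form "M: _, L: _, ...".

Collect each base-dimension exponent across the product:
  M: −(-1) − 2·(1) + (1) + (1) + (0) = 1
  L: −(-2) − 2·(2) + (-1) + (-2) + (2) = -3
  T: −(4) − 2·(-3) + (-2) + (-1) + (0) = -1
  I: −(2) − 2·(-1) + (0) + (-1) + (0) = -1
So the dimensions are [M L⁻³ T⁻¹ I⁻¹].

M: 1, L: -3, T: -1, I: -1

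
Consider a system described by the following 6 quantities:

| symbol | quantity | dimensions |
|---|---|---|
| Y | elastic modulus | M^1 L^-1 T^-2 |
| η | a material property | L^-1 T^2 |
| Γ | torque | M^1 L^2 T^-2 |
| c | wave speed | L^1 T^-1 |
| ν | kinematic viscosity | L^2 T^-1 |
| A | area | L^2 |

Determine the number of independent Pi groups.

There are 6 variables and 3 base dimensions (M, L, T).
The dimension matrix has rank 3.
Independent dimensionless groups: 6 − 3 = 3.

3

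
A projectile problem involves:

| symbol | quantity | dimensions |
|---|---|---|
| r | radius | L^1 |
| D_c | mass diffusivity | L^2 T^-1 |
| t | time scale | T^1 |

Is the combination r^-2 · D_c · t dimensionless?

yes

Sum the exponent of each base dimension across the product:
  L: −2·[r]_L + [D_c]_L + [t]_L = −2·(1) + (2) + (0) = 0
  T: −2·[r]_T + [D_c]_T + [t]_T = −2·(0) + (-1) + (1) = 0
All base exponents vanish — dimensionless.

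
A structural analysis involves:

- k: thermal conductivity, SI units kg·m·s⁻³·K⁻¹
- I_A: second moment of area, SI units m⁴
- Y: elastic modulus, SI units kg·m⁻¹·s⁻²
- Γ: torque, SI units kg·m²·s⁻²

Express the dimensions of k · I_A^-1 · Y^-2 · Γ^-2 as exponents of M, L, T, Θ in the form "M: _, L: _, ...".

M: -3, L: -5, T: 5, Θ: -1

Collect each base-dimension exponent across the product:
  M: (1) − (0) − 2·(1) − 2·(1) = -3
  L: (1) − (4) − 2·(-1) − 2·(2) = -5
  T: (-3) − (0) − 2·(-2) − 2·(-2) = 5
  Θ: (-1) − (0) − 2·(0) − 2·(0) = -1
So the dimensions are [M⁻³ L⁻⁵ T⁵ Θ⁻¹].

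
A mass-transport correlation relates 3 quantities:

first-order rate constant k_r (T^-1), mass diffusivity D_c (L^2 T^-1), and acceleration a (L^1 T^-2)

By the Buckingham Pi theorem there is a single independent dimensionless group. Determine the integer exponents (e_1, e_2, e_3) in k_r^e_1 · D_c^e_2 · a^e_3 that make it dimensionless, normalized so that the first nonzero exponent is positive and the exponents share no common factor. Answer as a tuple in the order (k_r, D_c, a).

(3, 1, -2)

L: e_1·(0) + e_2·(2) + e_3·(1) = 0
T: e_1·(-1) + e_2·(-1) + e_3·(-2) = 0
Solving this homogeneous linear system for the smallest-integer solution (first nonzero entry positive) gives (3, 1, -2).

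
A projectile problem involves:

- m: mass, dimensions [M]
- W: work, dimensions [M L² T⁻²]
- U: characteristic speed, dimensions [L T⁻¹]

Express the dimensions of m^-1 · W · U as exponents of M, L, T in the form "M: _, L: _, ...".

Collect each base-dimension exponent across the product:
  M: −(1) + (1) + (0) = 0
  L: −(0) + (2) + (1) = 3
  T: −(0) + (-2) + (-1) = -3
So the dimensions are [L³ T⁻³].

M: 0, L: 3, T: -3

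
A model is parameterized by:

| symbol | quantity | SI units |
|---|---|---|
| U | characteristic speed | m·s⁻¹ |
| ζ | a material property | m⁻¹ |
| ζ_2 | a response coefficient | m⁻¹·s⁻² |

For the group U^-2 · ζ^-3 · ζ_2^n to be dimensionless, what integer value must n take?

1

Balance the L exponent: (-1)·n from ζ_2, plus −2·(1) − 3·(-1) = 1 from the rest, must sum to zero.
−n + 1 = 0, so n = 1.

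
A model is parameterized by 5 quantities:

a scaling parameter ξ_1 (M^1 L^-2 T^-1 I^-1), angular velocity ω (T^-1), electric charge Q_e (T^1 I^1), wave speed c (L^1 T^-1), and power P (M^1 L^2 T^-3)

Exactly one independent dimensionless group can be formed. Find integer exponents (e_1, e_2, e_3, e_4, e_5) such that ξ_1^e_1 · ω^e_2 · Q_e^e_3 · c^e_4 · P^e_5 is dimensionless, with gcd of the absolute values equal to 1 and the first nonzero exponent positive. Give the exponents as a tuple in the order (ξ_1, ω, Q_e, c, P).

(1, -1, 1, 4, -1)

M: e_1·(1) + e_2·(0) + e_3·(0) + e_4·(0) + e_5·(1) = 0
L: e_1·(-2) + e_2·(0) + e_3·(0) + e_4·(1) + e_5·(2) = 0
T: e_1·(-1) + e_2·(-1) + e_3·(1) + e_4·(-1) + e_5·(-3) = 0
I: e_1·(-1) + e_2·(0) + e_3·(1) + e_4·(0) + e_5·(0) = 0
Solving this homogeneous linear system for the smallest-integer solution (first nonzero entry positive) gives (1, -1, 1, 4, -1).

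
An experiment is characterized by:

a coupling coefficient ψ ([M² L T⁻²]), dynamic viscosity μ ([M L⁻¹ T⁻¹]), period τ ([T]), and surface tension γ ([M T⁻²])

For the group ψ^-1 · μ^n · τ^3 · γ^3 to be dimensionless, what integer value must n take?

-1

Balance the M exponent: (1)·n from μ, plus −(2) + 3·(0) + 3·(1) = 1 from the rest, must sum to zero.
n + 1 = 0, so n = -1.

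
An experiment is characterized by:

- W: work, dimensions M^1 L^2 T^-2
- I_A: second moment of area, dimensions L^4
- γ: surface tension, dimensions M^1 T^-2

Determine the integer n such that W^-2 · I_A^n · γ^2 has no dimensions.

1

Balance the L exponent: (4)·n from I_A, plus −2·(2) + 2·(0) = -4 from the rest, must sum to zero.
4n − 4 = 0, so n = 1.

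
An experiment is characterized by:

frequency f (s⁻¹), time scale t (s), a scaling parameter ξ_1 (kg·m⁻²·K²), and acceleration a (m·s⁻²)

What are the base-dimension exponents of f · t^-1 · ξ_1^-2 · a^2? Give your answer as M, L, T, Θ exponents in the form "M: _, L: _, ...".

M: -2, L: 6, T: -6, Θ: -4

Collect each base-dimension exponent across the product:
  M: (0) − (0) − 2·(1) + 2·(0) = -2
  L: (0) − (0) − 2·(-2) + 2·(1) = 6
  T: (-1) − (1) − 2·(0) + 2·(-2) = -6
  Θ: (0) − (0) − 2·(2) + 2·(0) = -4
So the dimensions are [M⁻² L⁶ T⁻⁶ Θ⁻⁴].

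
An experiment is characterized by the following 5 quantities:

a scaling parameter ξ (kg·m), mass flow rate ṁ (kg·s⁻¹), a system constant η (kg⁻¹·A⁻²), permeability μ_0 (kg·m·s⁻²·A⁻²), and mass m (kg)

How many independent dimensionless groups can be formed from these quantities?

1

There are 5 variables and 4 base dimensions (M, L, T, I).
The dimension matrix has rank 4.
Independent dimensionless groups: 5 − 4 = 1.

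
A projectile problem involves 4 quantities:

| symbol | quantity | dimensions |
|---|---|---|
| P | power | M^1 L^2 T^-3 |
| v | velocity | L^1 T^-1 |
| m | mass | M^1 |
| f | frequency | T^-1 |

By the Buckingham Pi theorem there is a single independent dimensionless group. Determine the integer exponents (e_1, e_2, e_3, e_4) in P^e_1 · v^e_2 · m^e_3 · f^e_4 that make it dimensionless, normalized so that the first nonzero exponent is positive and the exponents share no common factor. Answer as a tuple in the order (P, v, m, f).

(1, -2, -1, -1)

M: e_1·(1) + e_2·(0) + e_3·(1) + e_4·(0) = 0
L: e_1·(2) + e_2·(1) + e_3·(0) + e_4·(0) = 0
T: e_1·(-3) + e_2·(-1) + e_3·(0) + e_4·(-1) = 0
Solving this homogeneous linear system for the smallest-integer solution (first nonzero entry positive) gives (1, -2, -1, -1).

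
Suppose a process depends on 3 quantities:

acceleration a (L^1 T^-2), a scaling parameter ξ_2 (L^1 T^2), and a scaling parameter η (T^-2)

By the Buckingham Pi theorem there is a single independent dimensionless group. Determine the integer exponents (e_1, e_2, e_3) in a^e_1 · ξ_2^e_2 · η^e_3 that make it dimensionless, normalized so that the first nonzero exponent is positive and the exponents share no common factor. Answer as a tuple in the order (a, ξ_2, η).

(1, -1, -2)

L: e_1·(1) + e_2·(1) + e_3·(0) = 0
T: e_1·(-2) + e_2·(2) + e_3·(-2) = 0
Solving this homogeneous linear system for the smallest-integer solution (first nonzero entry positive) gives (1, -1, -2).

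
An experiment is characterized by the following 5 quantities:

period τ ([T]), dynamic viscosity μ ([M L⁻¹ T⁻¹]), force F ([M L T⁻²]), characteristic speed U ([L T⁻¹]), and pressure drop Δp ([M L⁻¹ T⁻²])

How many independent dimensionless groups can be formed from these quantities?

There are 5 variables and 3 base dimensions (M, L, T).
The dimension matrix has rank 3.
Independent dimensionless groups: 5 − 3 = 2.

2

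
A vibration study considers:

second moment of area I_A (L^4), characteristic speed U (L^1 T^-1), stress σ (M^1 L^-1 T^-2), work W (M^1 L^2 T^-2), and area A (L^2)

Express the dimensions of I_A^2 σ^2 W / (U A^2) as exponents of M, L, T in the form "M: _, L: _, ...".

Collect each base-dimension exponent across the product:
  M: 2·(0) − (0) + 2·(1) + (1) − 2·(0) = 3
  L: 2·(4) − (1) + 2·(-1) + (2) − 2·(2) = 3
  T: 2·(0) − (-1) + 2·(-2) + (-2) − 2·(0) = -5
So the dimensions are [M³ L³ T⁻⁵].

M: 3, L: 3, T: -5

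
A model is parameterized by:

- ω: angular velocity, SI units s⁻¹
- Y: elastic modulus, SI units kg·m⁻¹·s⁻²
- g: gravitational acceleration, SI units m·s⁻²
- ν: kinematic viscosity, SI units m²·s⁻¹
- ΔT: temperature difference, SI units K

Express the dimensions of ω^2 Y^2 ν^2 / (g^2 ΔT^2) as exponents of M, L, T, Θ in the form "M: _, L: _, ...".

Collect each base-dimension exponent across the product:
  M: 2·(0) + 2·(1) − 2·(0) + 2·(0) − 2·(0) = 2
  L: 2·(0) + 2·(-1) − 2·(1) + 2·(2) − 2·(0) = 0
  T: 2·(-1) + 2·(-2) − 2·(-2) + 2·(-1) − 2·(0) = -4
  Θ: 2·(0) + 2·(0) − 2·(0) + 2·(0) − 2·(1) = -2
So the dimensions are [M² T⁻⁴ Θ⁻²].

M: 2, L: 0, T: -4, Θ: -2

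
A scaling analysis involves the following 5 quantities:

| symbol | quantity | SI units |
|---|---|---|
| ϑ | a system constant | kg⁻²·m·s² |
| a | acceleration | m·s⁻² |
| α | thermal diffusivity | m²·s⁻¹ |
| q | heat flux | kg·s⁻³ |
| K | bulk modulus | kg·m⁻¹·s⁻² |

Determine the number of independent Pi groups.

2

There are 5 variables and 3 base dimensions (M, L, T).
The dimension matrix has rank 3.
Independent dimensionless groups: 5 − 3 = 2.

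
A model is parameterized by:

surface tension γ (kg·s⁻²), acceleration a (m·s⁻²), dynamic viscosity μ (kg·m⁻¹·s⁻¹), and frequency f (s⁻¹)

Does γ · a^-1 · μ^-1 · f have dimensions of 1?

Sum the exponent of each base dimension across the product:
  M: [γ]_M − [a]_M − [μ]_M + [f]_M = (1) − (0) − (1) + (0) = 0
  L: [γ]_L − [a]_L − [μ]_L + [f]_L = (0) − (1) − (-1) + (0) = 0
  T: [γ]_T − [a]_T − [μ]_T + [f]_T = (-2) − (-2) − (-1) + (-1) = 0
All base exponents vanish — dimensionless.

yes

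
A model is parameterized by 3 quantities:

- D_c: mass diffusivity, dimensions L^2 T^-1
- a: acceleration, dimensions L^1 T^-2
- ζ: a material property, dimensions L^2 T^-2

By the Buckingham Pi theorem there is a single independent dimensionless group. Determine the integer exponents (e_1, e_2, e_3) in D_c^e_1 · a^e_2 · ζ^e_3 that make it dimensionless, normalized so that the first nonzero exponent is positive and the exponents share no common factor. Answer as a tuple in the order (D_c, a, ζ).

L: e_1·(2) + e_2·(1) + e_3·(2) = 0
T: e_1·(-1) + e_2·(-2) + e_3·(-2) = 0
Solving this homogeneous linear system for the smallest-integer solution (first nonzero entry positive) gives (2, 2, -3).

(2, 2, -3)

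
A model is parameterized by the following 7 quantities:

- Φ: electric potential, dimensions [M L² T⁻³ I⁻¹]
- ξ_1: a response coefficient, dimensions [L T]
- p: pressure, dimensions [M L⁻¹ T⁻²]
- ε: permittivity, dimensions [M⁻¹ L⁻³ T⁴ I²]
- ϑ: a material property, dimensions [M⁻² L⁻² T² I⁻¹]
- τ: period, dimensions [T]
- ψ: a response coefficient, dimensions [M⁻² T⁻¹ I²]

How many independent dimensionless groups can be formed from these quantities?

3

There are 7 variables and 4 base dimensions (M, L, T, I).
The dimension matrix has rank 4.
Independent dimensionless groups: 7 − 4 = 3.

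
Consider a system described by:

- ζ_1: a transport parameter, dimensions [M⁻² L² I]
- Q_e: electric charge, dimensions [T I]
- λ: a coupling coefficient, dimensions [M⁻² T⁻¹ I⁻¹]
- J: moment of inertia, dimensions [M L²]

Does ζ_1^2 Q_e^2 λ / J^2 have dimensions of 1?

Sum the exponent of each base dimension across the product:
  M: 2·[ζ_1]_M + 2·[Q_e]_M + [λ]_M − 2·[J]_M = 2·(-2) + 2·(0) + (-2) − 2·(1) = -8
  L: 2·[ζ_1]_L + 2·[Q_e]_L + [λ]_L − 2·[J]_L = 2·(2) + 2·(0) + (0) − 2·(2) = 0
  T: 2·[ζ_1]_T + 2·[Q_e]_T + [λ]_T − 2·[J]_T = 2·(0) + 2·(1) + (-1) − 2·(0) = 1
  I: 2·[ζ_1]_I + 2·[Q_e]_I + [λ]_I − 2·[J]_I = 2·(1) + 2·(1) + (-1) − 2·(0) = 3
Net dimensions [M⁻⁸ T I³] ≠ [1] — not dimensionless.

no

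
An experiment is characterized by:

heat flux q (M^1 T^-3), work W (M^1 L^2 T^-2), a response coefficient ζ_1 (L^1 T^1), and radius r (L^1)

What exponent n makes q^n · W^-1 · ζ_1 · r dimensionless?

1

Balance the M exponent: (1)·n from q, plus −(1) + (0) + (0) = -1 from the rest, must sum to zero.
n − 1 = 0, so n = 1.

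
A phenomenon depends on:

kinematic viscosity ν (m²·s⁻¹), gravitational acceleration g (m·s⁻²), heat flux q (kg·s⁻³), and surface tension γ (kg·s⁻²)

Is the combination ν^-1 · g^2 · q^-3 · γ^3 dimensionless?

Sum the exponent of each base dimension across the product:
  M: −[ν]_M + 2·[g]_M − 3·[q]_M + 3·[γ]_M = −(0) + 2·(0) − 3·(1) + 3·(1) = 0
  L: −[ν]_L + 2·[g]_L − 3·[q]_L + 3·[γ]_L = −(2) + 2·(1) − 3·(0) + 3·(0) = 0
  T: −[ν]_T + 2·[g]_T − 3·[q]_T + 3·[γ]_T = −(-1) + 2·(-2) − 3·(-3) + 3·(-2) = 0
All base exponents vanish — dimensionless.

yes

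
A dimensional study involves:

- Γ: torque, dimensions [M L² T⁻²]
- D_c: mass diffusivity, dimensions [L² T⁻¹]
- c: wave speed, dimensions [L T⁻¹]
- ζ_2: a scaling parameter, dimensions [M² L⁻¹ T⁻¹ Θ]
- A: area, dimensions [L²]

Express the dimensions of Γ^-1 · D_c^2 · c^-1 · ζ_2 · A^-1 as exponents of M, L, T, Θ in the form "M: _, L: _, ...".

M: 1, L: -2, T: 0, Θ: 1

Collect each base-dimension exponent across the product:
  M: −(1) + 2·(0) − (0) + (2) − (0) = 1
  L: −(2) + 2·(2) − (1) + (-1) − (2) = -2
  T: −(-2) + 2·(-1) − (-1) + (-1) − (0) = 0
  Θ: −(0) + 2·(0) − (0) + (1) − (0) = 1
So the dimensions are [M L⁻² Θ].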